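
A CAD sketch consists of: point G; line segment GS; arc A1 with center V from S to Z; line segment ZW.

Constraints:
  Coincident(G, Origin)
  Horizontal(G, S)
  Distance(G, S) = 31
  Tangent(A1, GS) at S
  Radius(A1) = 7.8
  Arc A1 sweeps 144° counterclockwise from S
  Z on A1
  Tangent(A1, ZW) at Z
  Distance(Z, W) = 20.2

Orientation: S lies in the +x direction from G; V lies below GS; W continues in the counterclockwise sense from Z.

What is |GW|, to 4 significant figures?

50.03

G is at the origin; GS is horizontal with |GS| = 31.0 and S on the +x side, so S = (31.00, 0.000). Tangency of A1 to GS means the radius VS is perpendicular to GS, so V = S + (0, -7.8) = (31.00, -7.800). On A1, S sits at bearing 90° from V; a 144° counterclockwise sweep puts Z at bearing 234°, so Z = V + 7.8·(cos 234°, sin 234°) = (26.42, -14.11). Since A1 is tangent to ZW there, VZ ⟂ ZW, so ZW runs along (−sin 234°, cos 234°); with |ZW| = 20.2, W = (42.76, -25.98). Then |GW| = |W − G| = 50.03.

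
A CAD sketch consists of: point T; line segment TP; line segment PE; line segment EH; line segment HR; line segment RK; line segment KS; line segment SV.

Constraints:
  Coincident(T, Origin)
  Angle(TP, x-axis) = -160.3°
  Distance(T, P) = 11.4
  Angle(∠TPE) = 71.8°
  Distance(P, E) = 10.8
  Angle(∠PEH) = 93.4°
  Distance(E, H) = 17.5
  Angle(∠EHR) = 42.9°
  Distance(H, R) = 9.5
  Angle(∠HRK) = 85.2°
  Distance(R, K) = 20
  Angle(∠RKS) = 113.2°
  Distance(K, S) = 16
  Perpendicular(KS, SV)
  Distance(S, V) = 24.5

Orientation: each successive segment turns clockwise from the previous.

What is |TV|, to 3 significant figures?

25.8

T is at the origin; TP runs at -160.3° with length 11.4, so P = (-10.7, -3.84). ∠TPE = 71.8° gives PE at 91.5° from the x-axis; with |PE| = 10.8, E = (-11.0, 6.95). ∠PEH = 93.4° gives EH at 4.90° from the x-axis; with |EH| = 17.5, H = (6.42, 8.45). ∠EHR = 42.9° gives HR at -132° from the x-axis; with |HR| = 9.5, R = (0.0392, 1.41). ∠HRK = 85.2° gives RK at 133° from the x-axis; with |RK| = 20.0, K = (-13.6, 16.0). ∠RKS = 113.2° gives KS at 66.2° from the x-axis; with |KS| = 16.0, S = (-7.14, 30.7). KS is perpendicular to SV, so SV runs at -23.8°; with |SV| = 24.5, V = (15.3, 20.8). Then |TV| = |V − T| = 25.8.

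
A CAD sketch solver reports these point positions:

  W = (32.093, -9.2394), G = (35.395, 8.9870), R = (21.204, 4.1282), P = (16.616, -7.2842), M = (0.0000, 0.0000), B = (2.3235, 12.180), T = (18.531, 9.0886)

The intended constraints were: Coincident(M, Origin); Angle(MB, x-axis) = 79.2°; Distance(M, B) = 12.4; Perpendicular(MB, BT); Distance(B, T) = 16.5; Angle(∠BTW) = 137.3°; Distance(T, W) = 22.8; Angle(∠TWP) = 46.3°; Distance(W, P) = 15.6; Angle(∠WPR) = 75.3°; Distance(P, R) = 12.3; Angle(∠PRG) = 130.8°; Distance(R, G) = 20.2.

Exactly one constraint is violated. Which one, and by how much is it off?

Distance(R, G) = 20.2 — off by 5.20.

M = (0.00, 0.00) ✓; MB at 79.20° ✓; |MB| = 12.40 ✓; ∠(MB, BT) = 90.00° ✓; |BT| = 16.50 ✓; ∠BTW = 137.3° ✓; |TW| = 22.80 ✓; ∠TWP = 46.30° ✓; |WP| = 15.60 ✓; ∠WPR = 75.30° ✓; |PR| = 12.30 ✓; ∠PRG = 130.8° ✓; |RG| = 15.00 ✗.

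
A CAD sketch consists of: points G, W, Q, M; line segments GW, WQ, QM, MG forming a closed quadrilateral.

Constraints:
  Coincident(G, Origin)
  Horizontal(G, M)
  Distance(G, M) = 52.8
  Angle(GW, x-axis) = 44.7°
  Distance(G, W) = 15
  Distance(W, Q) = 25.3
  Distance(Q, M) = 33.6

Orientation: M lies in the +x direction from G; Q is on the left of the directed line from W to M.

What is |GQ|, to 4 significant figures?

40.20

Checks: |WQ| = 25.30 ✓; |QM| = 33.60 ✓.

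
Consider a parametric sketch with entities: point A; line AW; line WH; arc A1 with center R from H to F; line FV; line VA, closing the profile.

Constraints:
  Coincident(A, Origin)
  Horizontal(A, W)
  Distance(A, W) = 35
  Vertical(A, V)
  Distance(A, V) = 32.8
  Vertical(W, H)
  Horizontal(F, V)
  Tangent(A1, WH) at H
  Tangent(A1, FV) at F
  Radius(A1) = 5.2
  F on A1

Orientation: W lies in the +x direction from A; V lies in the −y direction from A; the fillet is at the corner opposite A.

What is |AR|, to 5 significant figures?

40.618

A is at the origin; A and W share the same y with |AW| = 35.0 and W on the +x side, so W = (35.000, 0.0000). AV is vertical with |AV| = 32.8 and V on the −y side, so V = (0.0000, -32.800). The virtual corner opposite A is at (35.000, -32.800). A1 meets WH tangentially, so RH is at right angles to WH and tangency of A1 to FV means the radius RF is perpendicular to FV, with radius 5.2, so the center R sits 5.2 in from both sides at R = (29.800, -27.600). Then |AR| = |R − A| = 40.618.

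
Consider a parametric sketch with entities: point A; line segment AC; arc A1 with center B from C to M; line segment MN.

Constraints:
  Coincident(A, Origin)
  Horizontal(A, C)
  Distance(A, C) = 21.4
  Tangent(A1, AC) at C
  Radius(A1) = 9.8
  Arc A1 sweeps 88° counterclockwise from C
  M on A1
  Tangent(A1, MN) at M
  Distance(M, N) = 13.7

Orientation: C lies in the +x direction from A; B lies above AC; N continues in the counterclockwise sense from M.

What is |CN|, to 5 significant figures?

25.326

A is at the origin; AC is horizontal with |AC| = 21.4 and C on the +x side, so C = (21.400, 0.0000). Since A1 is tangent to AC there, BC ⟂ AC, so B = C + (0, 9.8) = (21.400, 9.8000). On A1, C sits at bearing -90° from B; an 88° counterclockwise sweep puts M at bearing -2°, so M = B + 9.8·(cos -2°, sin -2°) = (31.194, 9.4580). Tangency of A1 to MN means the radius BM is perpendicular to MN, so MN runs along (−sin -2°, cos -2°); with |MN| = 13.7, N = (31.672, 23.150). Then |CN| = |N − C| = 25.326.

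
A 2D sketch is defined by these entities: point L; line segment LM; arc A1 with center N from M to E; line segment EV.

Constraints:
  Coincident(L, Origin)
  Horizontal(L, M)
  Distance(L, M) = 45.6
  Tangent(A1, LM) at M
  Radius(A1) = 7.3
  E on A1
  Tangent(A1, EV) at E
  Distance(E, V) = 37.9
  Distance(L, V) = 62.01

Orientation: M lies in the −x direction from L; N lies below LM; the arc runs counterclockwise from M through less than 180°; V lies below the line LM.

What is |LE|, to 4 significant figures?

53.43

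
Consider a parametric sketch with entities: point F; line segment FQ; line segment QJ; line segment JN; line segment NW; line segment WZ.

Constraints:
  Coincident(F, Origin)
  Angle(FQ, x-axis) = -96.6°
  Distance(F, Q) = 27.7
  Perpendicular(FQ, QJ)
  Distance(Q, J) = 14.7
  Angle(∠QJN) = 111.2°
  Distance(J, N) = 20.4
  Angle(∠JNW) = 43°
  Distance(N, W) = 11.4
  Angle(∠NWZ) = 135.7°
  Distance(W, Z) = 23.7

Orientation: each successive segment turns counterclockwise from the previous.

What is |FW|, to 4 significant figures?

18.05

F is at the origin; FQ runs at -96.6° with length 27.7, so Q = (-3.184, -27.52). FQ ⟂ QJ, so QJ runs at -6.600°; with |QJ| = 14.7, J = (11.42, -29.21). ∠QJN = 111.2° gives JN at 62.20° from the x-axis; with |JN| = 20.4, N = (20.93, -11.16). ∠JNW = 43.0° gives NW at -160.8° from the x-axis; with |NW| = 11.4, W = (10.17, -14.91). Then |FW| = |W − F| = 18.05.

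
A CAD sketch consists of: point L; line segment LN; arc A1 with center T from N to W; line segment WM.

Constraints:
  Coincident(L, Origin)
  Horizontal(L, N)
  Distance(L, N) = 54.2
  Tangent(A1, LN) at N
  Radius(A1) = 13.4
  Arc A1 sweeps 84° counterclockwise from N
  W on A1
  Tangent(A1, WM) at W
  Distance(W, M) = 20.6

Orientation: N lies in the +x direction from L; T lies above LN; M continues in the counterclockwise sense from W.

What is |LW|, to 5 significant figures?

68.584

L is at the origin; L and N share the same y with |LN| = 54.2 and N on the +x side, so N = (54.200, 0.0000). Since A1 is tangent to LN there, TN ⟂ LN, so T = N + (0, 13.4) = (54.200, 13.400). On A1, N sits at bearing -90° from T; an 84° counterclockwise sweep puts W at bearing -6°, so W = T + 13.4·(cos -6°, sin -6°) = (67.527, 11.999). Then |LW| = |W − L| = 68.584.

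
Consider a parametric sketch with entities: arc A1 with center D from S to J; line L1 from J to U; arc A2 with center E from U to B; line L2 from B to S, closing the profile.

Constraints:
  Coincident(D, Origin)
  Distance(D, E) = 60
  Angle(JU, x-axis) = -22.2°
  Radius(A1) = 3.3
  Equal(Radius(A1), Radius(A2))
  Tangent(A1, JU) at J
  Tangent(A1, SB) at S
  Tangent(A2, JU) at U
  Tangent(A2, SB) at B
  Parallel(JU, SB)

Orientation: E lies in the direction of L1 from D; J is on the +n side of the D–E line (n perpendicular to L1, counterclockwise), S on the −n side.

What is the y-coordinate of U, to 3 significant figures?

-19.6

The slot axis is L1's direction at -22.2°, so u = (cos -22.2°, sin -22.2°) = (0.926, -0.378) and n = (−sin -22.2°, cos -22.2°) = (0.378, 0.926). D is at the origin and E lies 60.0 along u from D, so E = 60.0·u = (55.6, -22.7). Tangency of A1 to both parallel lines with radius 3.3 puts J and S at D ± 3.3·n: J = (1.25, 3.06), S = (-1.25, -3.06). Equal radii place U and B the same way about E: U = E + 3.3·n = (56.8, -19.6), B = E − 3.3·n = (54.3, -25.7). So U.y = -19.6.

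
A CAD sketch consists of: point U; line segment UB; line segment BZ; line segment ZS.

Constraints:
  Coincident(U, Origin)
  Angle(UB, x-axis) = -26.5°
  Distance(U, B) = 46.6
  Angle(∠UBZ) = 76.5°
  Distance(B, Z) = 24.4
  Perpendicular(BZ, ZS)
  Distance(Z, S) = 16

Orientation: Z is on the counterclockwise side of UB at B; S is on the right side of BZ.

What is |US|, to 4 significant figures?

62.79

∠UBZ = 76.5°, so BZ runs at -26.5° + (180° − 76.5°) = 77.00° from the x-axis; with |BZ| = 24.4, Z = B + 24.4·(cos 77.00°, sin 77.00°) = (47.19, 2.982). BZ is perpendicular to ZS; with |ZS| = 16.0 on the right of BZ, S = Z + 16.0·(0.9744, -0.2250) = (62.78, -0.6174). Then |US| = |S − U| = 62.79.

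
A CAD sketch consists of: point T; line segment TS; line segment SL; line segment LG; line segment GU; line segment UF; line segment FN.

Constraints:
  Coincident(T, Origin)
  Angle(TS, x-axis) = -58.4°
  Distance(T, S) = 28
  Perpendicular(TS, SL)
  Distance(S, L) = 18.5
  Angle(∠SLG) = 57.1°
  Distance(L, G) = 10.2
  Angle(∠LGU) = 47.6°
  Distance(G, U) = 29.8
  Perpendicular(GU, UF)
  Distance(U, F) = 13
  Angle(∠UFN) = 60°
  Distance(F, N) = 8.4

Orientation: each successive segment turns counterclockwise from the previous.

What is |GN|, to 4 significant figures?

24.18

T is at the origin; TS runs at -58.4° with length 28.0, so S = (14.67, -23.85). TS is perpendicular to SL, so SL runs at 31.60°; with |SL| = 18.5, L = (30.43, -14.15). ∠SLG = 57.1° gives LG at 154.5° from the x-axis; with |LG| = 10.2, G = (21.22, -9.763). ∠LGU = 47.6° gives GU at -73.10° from the x-axis; with |GU| = 29.8, U = (29.89, -38.28). The perpendicularity gives UF at right angles to GU, so UF runs at 16.90°; with |UF| = 13.0, F = (42.32, -34.50). ∠UFN = 60.0° gives FN at 136.9° from the x-axis; with |FN| = 8.4, N = (36.19, -28.76). Then |GN| = |N − G| = 24.18.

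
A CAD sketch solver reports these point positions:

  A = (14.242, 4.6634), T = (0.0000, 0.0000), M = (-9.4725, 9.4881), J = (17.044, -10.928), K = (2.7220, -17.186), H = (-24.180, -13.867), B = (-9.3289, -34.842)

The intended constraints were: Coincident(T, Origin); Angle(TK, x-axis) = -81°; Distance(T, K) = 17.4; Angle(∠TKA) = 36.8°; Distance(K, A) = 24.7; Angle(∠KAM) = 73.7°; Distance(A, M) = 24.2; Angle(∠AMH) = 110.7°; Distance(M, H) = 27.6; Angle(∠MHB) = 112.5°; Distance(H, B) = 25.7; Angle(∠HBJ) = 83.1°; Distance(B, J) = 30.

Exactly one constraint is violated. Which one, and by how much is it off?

Distance(B, J) = 30 — off by 5.60.

T = (0.00, 0.00) ✓; TK at -81.00° ✓; |TK| = 17.40 ✓; ∠TKA = 36.80° ✓; |KA| = 24.70 ✓; ∠KAM = 73.70° ✓; |AM| = 24.20 ✓; ∠AMH = 110.7° ✓; |MH| = 27.60 ✓; ∠MHB = 112.5° ✓; |HB| = 25.70 ✓; ∠HBJ = 83.10° ✓; |BJ| = 35.60 ✗.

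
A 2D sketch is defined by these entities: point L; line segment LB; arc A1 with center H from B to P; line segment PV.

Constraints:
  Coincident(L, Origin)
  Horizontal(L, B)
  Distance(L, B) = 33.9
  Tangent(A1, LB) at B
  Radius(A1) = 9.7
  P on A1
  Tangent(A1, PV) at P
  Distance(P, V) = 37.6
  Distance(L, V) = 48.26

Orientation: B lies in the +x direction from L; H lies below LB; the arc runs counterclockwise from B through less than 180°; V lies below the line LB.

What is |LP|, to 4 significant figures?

25.62

L is at the origin; L and B share the same y with |LB| = 33.9 and B on the +x side, so B = (33.90, 0.000). The tangent condition forces HB to be normal to LB, so H = B + (0, -9.7) = (33.90, -9.700). Since HP ⟂ PV (tangency), |HV| = √(9.7² + 37.6²) = 38.83 regardless of where P sits on A1. So V lies on both circle(L, 48.26) and circle(H, 38.83); the below-LB intersection is V = (17.59, -44.94). P is the foot of the tangent from V: P = (24.36, -7.954).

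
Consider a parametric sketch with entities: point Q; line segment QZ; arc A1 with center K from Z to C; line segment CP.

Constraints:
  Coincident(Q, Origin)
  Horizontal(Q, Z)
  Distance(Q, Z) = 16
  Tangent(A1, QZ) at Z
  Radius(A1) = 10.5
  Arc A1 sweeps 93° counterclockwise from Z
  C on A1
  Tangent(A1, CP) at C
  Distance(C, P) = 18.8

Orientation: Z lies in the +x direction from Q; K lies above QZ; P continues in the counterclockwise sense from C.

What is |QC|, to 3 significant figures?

28.7

The tangent condition forces KZ to be normal to QZ, so K = Z + (0, 10.5) = (16.0, 10.5). On A1, Z sits at bearing -90° from K; a 93° counterclockwise sweep puts C at bearing 3°, so C = K + 10.5·(cos 3°, sin 3°) = (26.5, 11.0). Then |QC| = |C − Q| = 28.7.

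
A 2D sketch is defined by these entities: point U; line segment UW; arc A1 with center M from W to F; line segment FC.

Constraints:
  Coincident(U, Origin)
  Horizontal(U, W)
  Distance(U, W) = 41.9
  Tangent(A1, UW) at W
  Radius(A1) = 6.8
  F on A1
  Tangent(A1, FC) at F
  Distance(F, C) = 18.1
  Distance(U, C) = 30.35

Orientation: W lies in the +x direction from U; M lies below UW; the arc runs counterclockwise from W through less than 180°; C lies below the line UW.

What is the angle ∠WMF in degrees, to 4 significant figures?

51.53°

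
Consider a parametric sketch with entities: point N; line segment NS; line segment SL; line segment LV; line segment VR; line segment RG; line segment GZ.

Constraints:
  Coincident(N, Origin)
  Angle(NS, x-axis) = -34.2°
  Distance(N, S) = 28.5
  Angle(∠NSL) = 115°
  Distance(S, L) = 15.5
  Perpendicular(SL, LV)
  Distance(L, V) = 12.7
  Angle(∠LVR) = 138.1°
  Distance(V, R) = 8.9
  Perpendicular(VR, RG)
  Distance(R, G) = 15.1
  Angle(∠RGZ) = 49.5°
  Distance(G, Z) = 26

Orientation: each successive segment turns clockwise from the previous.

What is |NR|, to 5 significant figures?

22.559

N is at the origin; NS runs at -34.2° with length 28.5, so S = (23.572, -16.019). ∠NSL = 115.0° gives SL at -99.200° from the x-axis; with |SL| = 15.5, L = (21.094, -31.320). SL ⟂ LV, so LV runs at 170.80°; with |LV| = 12.7, V = (8.5570, -29.289). ∠LVR = 138.1° gives VR at 128.90° from the x-axis; with |VR| = 8.9, R = (2.9681, -22.363). Then |NR| = |R − N| = 22.559.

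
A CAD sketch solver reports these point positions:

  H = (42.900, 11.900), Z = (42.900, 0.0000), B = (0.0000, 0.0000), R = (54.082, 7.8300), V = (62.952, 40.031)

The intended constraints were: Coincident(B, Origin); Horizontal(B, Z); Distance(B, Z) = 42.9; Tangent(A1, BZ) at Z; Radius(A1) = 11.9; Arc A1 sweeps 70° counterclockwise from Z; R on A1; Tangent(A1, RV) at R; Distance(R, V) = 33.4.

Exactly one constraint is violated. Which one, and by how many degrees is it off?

Tangent(A1, RV) at R — off by 4.60°.

B = (0.00, 0.00) ✓; B.y = 0.00, Z.y = 0.00 ✓; |BZ| = 42.90 ✓; ∠(HZ, ZB) = 90.00° ✓; |HZ| = 11.90 ✓; bearing(H→R) − bearing(H→Z) = 70.00° ✓; |HR| = 11.90 ✓; ∠(HR, RV) = 85.40° ✗; |RV| = 33.40 ✓.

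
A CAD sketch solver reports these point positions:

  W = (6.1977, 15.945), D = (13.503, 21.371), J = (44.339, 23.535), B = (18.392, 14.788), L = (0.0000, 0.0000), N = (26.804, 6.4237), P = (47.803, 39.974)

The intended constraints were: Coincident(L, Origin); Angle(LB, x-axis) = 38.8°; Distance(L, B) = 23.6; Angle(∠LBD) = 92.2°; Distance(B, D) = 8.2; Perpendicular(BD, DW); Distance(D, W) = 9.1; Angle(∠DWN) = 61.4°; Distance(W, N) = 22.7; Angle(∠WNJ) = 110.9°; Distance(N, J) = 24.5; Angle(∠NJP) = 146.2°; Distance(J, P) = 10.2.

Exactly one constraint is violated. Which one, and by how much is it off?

Distance(J, P) = 10.2 — off by 6.60.

L = (0.00, 0.00) ✓; LB at 38.80° ✓; |LB| = 23.60 ✓; ∠LBD = 92.20° ✓; |BD| = 8.200 ✓; ∠(BD, DW) = 90.00° ✓; |DW| = 9.100 ✓; ∠DWN = 61.40° ✓; |WN| = 22.70 ✓; ∠WNJ = 110.9° ✓; |NJ| = 24.50 ✓; ∠NJP = 146.2° ✓; |JP| = 16.80 ✗.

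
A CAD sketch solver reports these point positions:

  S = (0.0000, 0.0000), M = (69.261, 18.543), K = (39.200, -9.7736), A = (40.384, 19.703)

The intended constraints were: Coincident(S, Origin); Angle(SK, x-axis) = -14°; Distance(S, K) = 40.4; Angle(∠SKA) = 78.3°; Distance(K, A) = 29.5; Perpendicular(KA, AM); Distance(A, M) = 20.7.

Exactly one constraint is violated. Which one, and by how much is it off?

Distance(A, M) = 20.7 — off by 8.20.

S = (0.00, 0.00) ✓; SK at -14.00° ✓; |SK| = 40.40 ✓; ∠SKA = 78.30° ✓; |KA| = 29.50 ✓; ∠(KA, AM) = 90.00° ✓; |AM| = 28.90 ✗.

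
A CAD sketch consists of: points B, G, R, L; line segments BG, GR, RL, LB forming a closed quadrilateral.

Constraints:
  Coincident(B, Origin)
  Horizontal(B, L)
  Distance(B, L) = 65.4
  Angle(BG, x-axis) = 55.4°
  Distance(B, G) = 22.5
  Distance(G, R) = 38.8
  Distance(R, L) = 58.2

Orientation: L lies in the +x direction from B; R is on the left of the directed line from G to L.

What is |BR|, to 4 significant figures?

61.30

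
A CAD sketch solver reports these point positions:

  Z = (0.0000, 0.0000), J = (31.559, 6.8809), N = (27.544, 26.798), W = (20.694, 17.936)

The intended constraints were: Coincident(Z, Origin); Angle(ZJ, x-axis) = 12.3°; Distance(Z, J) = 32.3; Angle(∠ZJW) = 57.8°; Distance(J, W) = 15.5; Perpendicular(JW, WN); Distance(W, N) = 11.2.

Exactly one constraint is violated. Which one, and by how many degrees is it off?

Perpendicular(JW, WN) — off by 7.79°.

Z = (0.00, 0.00) ✓; ZJ at 12.30° ✓; |ZJ| = 32.30 ✓; ∠ZJW = 57.80° ✓; |JW| = 15.50 ✓; ∠(JW, WN) = 82.21° ✗; |WN| = 11.20 ✓.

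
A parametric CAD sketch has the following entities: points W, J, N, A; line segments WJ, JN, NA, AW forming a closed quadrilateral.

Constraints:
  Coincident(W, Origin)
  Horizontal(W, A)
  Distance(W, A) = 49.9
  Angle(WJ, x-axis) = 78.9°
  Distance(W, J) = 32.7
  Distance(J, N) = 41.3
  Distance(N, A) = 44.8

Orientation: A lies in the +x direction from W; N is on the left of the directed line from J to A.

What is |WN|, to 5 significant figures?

63.823

W is at the origin; WA is horizontal with |WA| = 49.9 and A in +x, so A = (49.9, 0). WJ runs at 78.9° with |WJ| = 32.7, so J = (6.2955, 32.088). N is determined by |JN| = 41.3 and |NA| = 44.8 together: it lies at the intersection of circle(J, 41.3) and circle(A, 44.8). With |JA| = 54.139, the foot of the radical line on JA is 24.286 from J and the perpendicular offset is √(41.3² − 24.286²) = 33.405. Taking the left-of-JA solution: N = (45.655, 44.598).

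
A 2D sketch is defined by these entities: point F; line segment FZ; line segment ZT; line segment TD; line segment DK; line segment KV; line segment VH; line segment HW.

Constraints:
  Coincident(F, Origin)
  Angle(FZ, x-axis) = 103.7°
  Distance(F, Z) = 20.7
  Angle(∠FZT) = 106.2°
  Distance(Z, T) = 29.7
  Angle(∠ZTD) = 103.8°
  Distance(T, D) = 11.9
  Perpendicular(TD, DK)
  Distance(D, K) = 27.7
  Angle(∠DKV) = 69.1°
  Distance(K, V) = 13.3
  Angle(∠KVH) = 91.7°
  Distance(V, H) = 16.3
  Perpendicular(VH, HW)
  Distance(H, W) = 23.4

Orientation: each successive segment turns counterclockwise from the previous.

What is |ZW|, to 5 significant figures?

36.631

F is at the origin; FZ runs at 103.7° with length 20.7, so Z = (-4.9025, 20.111). ∠FZT = 106.2° gives ZT at 177.50° from the x-axis; with |ZT| = 29.7, T = (-34.574, 21.407). ∠ZTD = 103.8° gives TD at -106.30° from the x-axis; with |TD| = 11.9, D = (-37.914, 9.9849). TD ⟂ DK, so DK runs at -16.300°; with |DK| = 27.7, K = (-11.328, 2.2104). ∠DKV = 69.1° gives KV at 94.600° from the x-axis; with |KV| = 13.3, V = (-12.394, 15.468). ∠KVH = 91.7° gives VH at -177.10° from the x-axis; with |VH| = 16.3, H = (-28.673, 14.643). VH ⟂ HW, so HW runs at -87.100°; with |HW| = 23.4, W = (-27.490, -8.7271). Then |ZW| = |W − Z| = 36.631.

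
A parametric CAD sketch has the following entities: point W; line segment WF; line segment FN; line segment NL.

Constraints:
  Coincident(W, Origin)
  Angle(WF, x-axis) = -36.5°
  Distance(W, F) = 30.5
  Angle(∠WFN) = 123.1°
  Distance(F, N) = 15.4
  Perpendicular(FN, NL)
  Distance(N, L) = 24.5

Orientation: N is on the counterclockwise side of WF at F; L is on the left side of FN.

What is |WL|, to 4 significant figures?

32.07

W is at the origin; WF runs at -36.5° with length 30.5, so F = 30.5·(cos -36.5°, sin -36.5°) = (24.52, -18.14). ∠WFN = 123.1°, so FN runs at -36.5° + (180° − 123.1°) = 20.40° from the x-axis; with |FN| = 15.4, N = F + 15.4·(cos 20.40°, sin 20.40°) = (38.95, -12.77). FN is perpendicular to NL; with |NL| = 24.5 on the left of FN, L = N + 24.5·(-0.3486, 0.9373) = (30.41, 10.19). Then |WL| = |L − W| = 32.07.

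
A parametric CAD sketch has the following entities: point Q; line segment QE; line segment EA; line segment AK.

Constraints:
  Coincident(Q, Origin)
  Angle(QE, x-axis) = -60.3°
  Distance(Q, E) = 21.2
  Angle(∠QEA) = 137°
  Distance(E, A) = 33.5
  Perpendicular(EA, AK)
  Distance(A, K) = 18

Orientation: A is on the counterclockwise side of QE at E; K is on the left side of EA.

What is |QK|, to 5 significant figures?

49.133

∠QEA = 137.0°, so EA runs at -60.3° + (180° − 137.0°) = -17.300° from the x-axis; with |EA| = 33.5, A = E + 33.5·(cos -17.300°, sin -17.300°) = (42.488, -28.377). EA ⟂ AK; with |AK| = 18.0 on the left of EA, K = A + 18.0·(0.29737, 0.95476) = (47.841, -11.191). Then |QK| = |K − Q| = 49.133.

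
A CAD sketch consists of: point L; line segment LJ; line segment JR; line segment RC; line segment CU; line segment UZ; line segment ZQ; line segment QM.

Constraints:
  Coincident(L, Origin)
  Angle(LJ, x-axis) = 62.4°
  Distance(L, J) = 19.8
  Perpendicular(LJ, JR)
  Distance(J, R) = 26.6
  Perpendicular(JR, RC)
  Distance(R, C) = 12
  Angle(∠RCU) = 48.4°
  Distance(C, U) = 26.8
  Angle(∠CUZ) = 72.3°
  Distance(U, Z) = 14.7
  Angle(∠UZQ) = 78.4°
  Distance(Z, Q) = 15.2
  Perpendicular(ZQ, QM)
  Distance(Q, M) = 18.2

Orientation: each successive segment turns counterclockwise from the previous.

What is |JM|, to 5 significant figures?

9.8959

∠UZQ = 78.4° gives ZQ at -136.70° from the x-axis; with |ZQ| = 15.2, Q = (-12.742, 27.802). ZQ is perpendicular to QM, so QM runs at -46.700°; with |QM| = 18.2, M = (-0.26007, 14.557). Then |JM| = |M − J| = 9.8959.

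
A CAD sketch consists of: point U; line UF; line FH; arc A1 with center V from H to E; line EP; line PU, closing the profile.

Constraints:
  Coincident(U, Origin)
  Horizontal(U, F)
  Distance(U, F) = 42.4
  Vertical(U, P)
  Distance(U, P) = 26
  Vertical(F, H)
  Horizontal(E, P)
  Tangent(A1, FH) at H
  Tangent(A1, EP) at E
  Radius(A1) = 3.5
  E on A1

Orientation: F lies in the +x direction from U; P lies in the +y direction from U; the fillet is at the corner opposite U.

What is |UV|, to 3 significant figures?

44.9

U and P share the same x with |UP| = 26.0 and P on the +y side, so P = (0.00, 26.0). The virtual corner opposite U is at (42.4, 26.0). The tangent condition forces VH to be normal to FH and the tangent condition forces VE to be normal to EP, with radius 3.5, so the center V sits 3.5 in from both sides at V = (38.9, 22.5). Then |UV| = |V − U| = 44.9.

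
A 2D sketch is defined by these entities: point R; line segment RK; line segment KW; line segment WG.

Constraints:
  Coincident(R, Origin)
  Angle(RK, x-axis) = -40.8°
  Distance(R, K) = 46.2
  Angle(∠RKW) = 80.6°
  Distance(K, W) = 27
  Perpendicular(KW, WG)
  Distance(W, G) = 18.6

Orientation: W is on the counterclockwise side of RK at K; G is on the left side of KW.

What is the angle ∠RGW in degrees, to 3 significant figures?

144°

R is at the origin; RK runs at -40.8° with length 46.2, so K = 46.2·(cos -40.8°, sin -40.8°) = (35.0, -30.2). ∠RKW = 80.6°, so KW runs at -40.8° + (180° − 80.6°) = 58.6° from the x-axis; with |KW| = 27.0, W = K + 27.0·(cos 58.6°, sin 58.6°) = (49.0, -7.14). The perpendicularity gives WG at right angles to KW; with |WG| = 18.6 on the left of KW, G = W + 18.6·(-0.854, 0.521) = (33.2, 2.55). Then cos ∠RGW = GR·GW / (|GR||GW|), giving 144°.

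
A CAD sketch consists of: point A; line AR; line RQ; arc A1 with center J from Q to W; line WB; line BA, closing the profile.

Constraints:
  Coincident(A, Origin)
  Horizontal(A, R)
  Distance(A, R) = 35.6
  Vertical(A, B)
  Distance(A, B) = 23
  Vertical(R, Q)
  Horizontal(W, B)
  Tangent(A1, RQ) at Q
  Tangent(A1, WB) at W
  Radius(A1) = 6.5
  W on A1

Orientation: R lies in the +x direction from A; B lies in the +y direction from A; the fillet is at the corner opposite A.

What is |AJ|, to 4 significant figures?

33.45

A is at the origin; AR is horizontal with |AR| = 35.6 and R on the +x side, so R = (35.60, 0.000). A and B share the same x with |AB| = 23.0 and B on the +y side, so B = (0.000, 23.00). The virtual corner opposite A is at (35.60, 23.00). A1 meets RQ tangentially, so JQ is at right angles to RQ and tangency of A1 to WB means the radius JW is perpendicular to WB, with radius 6.5, so the center J sits 6.5 in from both sides at J = (29.10, 16.50). Then |AJ| = |J − A| = 33.45.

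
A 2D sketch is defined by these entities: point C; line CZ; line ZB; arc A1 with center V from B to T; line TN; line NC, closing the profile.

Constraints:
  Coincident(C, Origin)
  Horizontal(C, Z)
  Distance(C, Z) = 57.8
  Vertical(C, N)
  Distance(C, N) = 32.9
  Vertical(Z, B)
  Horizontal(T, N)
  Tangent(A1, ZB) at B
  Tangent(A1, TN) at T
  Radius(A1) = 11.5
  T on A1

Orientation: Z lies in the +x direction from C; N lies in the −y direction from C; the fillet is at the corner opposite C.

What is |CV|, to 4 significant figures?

51.01

C and N share the same x with |CN| = 32.9 and N on the −y side, so N = (0.000, -32.90). The virtual corner opposite C is at (57.80, -32.90). Since A1 is tangent to ZB there, VB ⟂ ZB and tangency of A1 to TN means the radius VT is perpendicular to TN, with radius 11.5, so the center V sits 11.5 in from both sides at V = (46.30, -21.40). Then |CV| = |V − C| = 51.01.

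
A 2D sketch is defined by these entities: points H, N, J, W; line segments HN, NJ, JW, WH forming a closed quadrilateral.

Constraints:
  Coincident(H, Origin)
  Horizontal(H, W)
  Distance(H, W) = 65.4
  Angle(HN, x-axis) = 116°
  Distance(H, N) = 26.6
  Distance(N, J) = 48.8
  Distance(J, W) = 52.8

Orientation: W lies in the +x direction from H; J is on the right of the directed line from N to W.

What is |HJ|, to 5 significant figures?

22.705

H is at the origin; HW is horizontal with |HW| = 65.4 and W in +x, so W = (65.4, 0). HN runs at 116.0° with |HN| = 26.6, so N = (-11.661, 23.908). J is determined by |NJ| = 48.8 and |JW| = 52.8 together: it lies at the intersection of circle(N, 48.8) and circle(W, 52.8). With |NW| = 80.684, the foot of the radical line on NW is 37.824 from N and the perpendicular offset is √(48.8² − 37.824²) = 30.835. Taking the right-of-NW solution: J = (15.327, -16.750).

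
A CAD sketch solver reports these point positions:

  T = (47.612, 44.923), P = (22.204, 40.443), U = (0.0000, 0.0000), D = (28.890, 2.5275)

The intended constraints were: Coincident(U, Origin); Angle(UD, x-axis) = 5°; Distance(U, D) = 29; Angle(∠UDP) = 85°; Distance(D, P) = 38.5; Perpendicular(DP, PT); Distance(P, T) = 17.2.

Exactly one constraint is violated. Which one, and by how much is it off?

Distance(P, T) = 17.2 — off by 8.60.

U = (0.00, 0.00) ✓; UD at 5.000° ✓; |UD| = 29.00 ✓; ∠UDP = 85.00° ✓; |DP| = 38.50 ✓; ∠(DP, PT) = 90.00° ✓; |PT| = 25.80 ✗.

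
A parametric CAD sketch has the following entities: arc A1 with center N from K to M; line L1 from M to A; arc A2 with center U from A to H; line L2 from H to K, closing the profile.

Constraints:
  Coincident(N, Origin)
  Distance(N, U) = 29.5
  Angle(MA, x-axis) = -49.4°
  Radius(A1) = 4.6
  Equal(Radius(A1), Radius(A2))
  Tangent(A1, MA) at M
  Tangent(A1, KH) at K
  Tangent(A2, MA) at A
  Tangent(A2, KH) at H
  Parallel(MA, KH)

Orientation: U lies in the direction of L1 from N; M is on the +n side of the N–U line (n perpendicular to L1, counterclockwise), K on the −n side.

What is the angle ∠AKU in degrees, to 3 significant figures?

8.46°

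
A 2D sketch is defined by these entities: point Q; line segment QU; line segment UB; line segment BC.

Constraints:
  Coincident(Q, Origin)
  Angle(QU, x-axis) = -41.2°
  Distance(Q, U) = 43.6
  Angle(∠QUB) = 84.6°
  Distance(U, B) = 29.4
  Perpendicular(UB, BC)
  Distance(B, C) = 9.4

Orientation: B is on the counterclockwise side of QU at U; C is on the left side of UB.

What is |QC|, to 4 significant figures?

42.38

Q is at the origin; QU runs at -41.2° with length 43.6, so U = 43.6·(cos -41.2°, sin -41.2°) = (32.81, -28.72). ∠QUB = 84.6°, so UB runs at -41.2° + (180° − 84.6°) = 54.20° from the x-axis; with |UB| = 29.4, B = U + 29.4·(cos 54.20°, sin 54.20°) = (50.00, -4.874). UB is perpendicular to BC; with |BC| = 9.4 on the left of UB, C = B + 9.4·(-0.8111, 0.5850) = (42.38, 0.6250). Then |QC| = |C − Q| = 42.38.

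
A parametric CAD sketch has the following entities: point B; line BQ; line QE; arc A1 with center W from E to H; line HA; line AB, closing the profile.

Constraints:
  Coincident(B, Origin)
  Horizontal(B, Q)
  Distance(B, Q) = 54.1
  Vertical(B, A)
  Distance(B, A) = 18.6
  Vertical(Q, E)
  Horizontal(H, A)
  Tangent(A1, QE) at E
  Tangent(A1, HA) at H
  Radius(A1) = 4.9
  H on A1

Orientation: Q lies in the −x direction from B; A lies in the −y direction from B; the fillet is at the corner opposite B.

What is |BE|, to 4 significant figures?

55.81

B is at the origin; BQ is horizontal with |BQ| = 54.1 and Q on the −x side, so Q = (-54.10, 0.000). B and A share the same x with |BA| = 18.6 and A on the −y side, so A = (0.000, -18.60). The virtual corner opposite B is at (-54.10, -18.60). Since A1 is tangent to QE there, WE ⟂ QE and tangency of A1 to HA means the radius WH is perpendicular to HA, with radius 4.9, so the center W sits 4.9 in from both sides at W = (-49.20, -13.70). That places the tangent points at E = (-54.10, -13.70) on QE and H = (-49.20, -18.60) on HA. Then |BE| = |E − B| = 55.81.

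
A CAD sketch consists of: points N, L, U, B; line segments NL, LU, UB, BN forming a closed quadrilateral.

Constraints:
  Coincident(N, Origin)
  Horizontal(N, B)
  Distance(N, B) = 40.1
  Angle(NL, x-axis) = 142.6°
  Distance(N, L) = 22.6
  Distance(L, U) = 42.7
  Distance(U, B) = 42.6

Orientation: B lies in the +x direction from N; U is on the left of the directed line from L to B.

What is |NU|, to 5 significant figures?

40.780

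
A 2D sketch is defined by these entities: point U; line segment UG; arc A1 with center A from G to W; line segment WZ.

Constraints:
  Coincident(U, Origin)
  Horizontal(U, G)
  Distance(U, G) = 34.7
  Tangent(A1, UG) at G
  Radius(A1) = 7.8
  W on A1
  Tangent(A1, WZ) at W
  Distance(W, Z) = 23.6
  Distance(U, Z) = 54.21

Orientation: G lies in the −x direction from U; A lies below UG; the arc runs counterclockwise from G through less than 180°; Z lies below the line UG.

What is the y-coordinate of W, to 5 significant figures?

-7.0230

Checks: |AW| = 7.800 ✓; ∠(AW, WZ) = 90.00° ✓; |WZ| = 23.60 ✓; |UZ| = 54.21 ✓.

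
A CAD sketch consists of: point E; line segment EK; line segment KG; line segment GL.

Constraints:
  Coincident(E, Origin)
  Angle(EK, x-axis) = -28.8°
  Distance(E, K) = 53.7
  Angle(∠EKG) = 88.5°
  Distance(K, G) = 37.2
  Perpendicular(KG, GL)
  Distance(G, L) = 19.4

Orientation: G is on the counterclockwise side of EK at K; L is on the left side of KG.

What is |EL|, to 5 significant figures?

49.563

∠EKG = 88.5°, so KG runs at -28.8° + (180° − 88.5°) = 62.700° from the x-axis; with |KG| = 37.2, G = K + 37.2·(cos 62.700°, sin 62.700°) = (64.119, 7.1864). The perpendicularity gives GL at right angles to KG; with |GL| = 19.4 on the left of KG, L = G + 19.4·(-0.88862, 0.45865) = (46.880, 16.084). Then |EL| = |L − E| = 49.563.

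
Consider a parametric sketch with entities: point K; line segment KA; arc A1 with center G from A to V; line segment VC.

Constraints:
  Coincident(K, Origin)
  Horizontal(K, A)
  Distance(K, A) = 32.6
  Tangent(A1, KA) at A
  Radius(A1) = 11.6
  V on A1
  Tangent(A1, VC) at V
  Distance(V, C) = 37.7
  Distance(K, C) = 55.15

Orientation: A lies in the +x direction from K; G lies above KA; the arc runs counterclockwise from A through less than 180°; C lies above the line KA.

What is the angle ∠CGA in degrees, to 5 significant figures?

166.48°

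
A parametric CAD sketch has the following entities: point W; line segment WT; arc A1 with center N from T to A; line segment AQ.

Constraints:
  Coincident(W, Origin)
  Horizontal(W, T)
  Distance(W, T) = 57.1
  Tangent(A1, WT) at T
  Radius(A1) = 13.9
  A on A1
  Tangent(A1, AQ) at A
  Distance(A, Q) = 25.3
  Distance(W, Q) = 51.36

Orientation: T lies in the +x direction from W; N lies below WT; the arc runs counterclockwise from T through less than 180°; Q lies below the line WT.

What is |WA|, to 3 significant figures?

44.9

W is at the origin; WT is horizontal with |WT| = 57.1 and T on the +x side, so T = (57.1, 0.00). Tangency of A1 to WT means the radius NT is perpendicular to WT, so N = T + (0, -13.9) = (57.1, -13.9). Since NA ⟂ AQ (tangency), |NQ| = √(13.9² + 25.3²) = 28.9 regardless of where A sits on A1. So Q lies on both circle(W, 51.36) and circle(N, 28.9); the below-WT intersection is Q = (37.5, -35.1). A is the foot of the tangent from Q: A = (43.6, -10.5).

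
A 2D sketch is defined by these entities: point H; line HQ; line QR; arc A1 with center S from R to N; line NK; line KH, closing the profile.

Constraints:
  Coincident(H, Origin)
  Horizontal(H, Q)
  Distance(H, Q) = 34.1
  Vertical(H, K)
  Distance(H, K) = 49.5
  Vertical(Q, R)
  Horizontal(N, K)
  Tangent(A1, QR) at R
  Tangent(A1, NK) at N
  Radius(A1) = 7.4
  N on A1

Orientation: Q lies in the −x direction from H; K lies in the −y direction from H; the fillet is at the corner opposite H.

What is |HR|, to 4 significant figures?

54.18

H is at the origin; H and Q share the same y with |HQ| = 34.1 and Q on the −x side, so Q = (-34.10, 0.000). H and K share the same x with |HK| = 49.5 and K on the −y side, so K = (0.000, -49.50). The virtual corner opposite H is at (-34.10, -49.50). The tangent condition forces SR to be normal to QR and tangency of A1 to NK means the radius SN is perpendicular to NK, with radius 7.4, so the center S sits 7.4 in from both sides at S = (-26.70, -42.10). That places the tangent points at R = (-34.10, -42.10) on QR and N = (-26.70, -49.50) on NK. Then |HR| = |R − H| = 54.18.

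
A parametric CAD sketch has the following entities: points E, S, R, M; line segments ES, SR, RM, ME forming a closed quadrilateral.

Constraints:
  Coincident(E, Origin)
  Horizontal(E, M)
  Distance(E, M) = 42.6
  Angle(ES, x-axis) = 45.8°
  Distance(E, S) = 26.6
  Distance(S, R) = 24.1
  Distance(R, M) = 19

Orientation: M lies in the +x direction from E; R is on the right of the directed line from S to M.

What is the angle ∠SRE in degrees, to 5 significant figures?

66.353°

Checks: |SR| = 24.10 ✓; |RM| = 19.00 ✓.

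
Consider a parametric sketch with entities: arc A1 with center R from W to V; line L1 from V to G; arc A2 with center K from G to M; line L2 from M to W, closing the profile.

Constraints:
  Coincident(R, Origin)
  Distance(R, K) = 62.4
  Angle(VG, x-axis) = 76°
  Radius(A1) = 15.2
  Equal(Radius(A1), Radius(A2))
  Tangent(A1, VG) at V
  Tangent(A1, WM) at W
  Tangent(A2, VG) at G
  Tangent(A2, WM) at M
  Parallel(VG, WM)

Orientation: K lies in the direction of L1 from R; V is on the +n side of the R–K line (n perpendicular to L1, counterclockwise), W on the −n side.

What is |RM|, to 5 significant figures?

64.225

The slot axis is L1's direction at 76.0°, so u = (cos 76.0°, sin 76.0°) = (0.24192, 0.97030) and n = (−sin 76.0°, cos 76.0°) = (-0.97030, 0.24192). R is at the origin and K lies 62.4 along u from R, so K = 62.4·u = (15.096, 60.546). Tangency of A1 to both parallel lines with radius 15.2 puts V and W at R ± 15.2·n: V = (-14.748, 3.6772), W = (14.748, -3.6772). Equal radii place G and M the same way about K: G = K + 15.2·n = (0.34743, 64.224), M = K − 15.2·n = (29.844, 56.869). Then |RM| = |M − R| = 64.225.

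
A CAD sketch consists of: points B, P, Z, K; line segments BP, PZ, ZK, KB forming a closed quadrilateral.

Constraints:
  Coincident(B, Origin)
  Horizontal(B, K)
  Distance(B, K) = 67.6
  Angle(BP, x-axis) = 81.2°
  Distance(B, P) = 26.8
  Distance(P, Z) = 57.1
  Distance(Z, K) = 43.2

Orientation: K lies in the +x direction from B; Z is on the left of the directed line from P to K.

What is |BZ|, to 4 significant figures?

72.58

Checks: |PZ| = 57.10 ✓; |ZK| = 43.20 ✓.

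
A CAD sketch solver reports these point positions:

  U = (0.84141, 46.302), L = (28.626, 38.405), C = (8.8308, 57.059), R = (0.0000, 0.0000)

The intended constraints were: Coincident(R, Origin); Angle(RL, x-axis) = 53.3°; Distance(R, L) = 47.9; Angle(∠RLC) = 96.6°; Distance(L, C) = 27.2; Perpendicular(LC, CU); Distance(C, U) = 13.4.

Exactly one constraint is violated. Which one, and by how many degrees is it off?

Perpendicular(LC, CU) — off by 6.70°.

R = (0.00, 0.00) ✓; RL at 53.30° ✓; |RL| = 47.90 ✓; ∠RLC = 96.60° ✓; |LC| = 27.20 ✓; ∠(LC, CU) = 96.70° ✗; |CU| = 13.40 ✓.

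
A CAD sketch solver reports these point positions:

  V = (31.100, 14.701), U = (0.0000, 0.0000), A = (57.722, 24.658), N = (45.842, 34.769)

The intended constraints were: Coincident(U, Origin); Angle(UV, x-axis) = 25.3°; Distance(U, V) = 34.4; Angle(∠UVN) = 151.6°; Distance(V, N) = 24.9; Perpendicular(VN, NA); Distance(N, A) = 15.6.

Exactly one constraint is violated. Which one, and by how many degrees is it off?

Perpendicular(VN, NA) — off by 4.10°.

U = (0.00, 0.00) ✓; UV at 25.30° ✓; |UV| = 34.40 ✓; ∠UVN = 151.6° ✓; |VN| = 24.90 ✓; ∠(VN, NA) = 94.10° ✗; |NA| = 15.60 ✓.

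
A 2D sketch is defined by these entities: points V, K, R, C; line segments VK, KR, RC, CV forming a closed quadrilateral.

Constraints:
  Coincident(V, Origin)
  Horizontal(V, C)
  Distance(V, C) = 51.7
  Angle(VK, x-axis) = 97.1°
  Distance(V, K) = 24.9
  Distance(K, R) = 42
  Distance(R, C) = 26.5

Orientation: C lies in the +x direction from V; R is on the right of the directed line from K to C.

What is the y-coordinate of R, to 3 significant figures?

-5.76

V is at the origin; VC is horizontal with |VC| = 51.7 and C in +x, so C = (51.7, 0). VK runs at 97.1° with |VK| = 24.9, so K = (-3.08, 24.7). R is determined by |KR| = 42.0 and |RC| = 26.5 together: it lies at the intersection of circle(K, 42.0) and circle(C, 26.5). With |KC| = 60.1, the foot of the radical line on KC is 38.9 from K and the perpendicular offset is √(42.0² − 38.9²) = 15.9. Taking the right-of-KC solution: R = (25.8, -5.76).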